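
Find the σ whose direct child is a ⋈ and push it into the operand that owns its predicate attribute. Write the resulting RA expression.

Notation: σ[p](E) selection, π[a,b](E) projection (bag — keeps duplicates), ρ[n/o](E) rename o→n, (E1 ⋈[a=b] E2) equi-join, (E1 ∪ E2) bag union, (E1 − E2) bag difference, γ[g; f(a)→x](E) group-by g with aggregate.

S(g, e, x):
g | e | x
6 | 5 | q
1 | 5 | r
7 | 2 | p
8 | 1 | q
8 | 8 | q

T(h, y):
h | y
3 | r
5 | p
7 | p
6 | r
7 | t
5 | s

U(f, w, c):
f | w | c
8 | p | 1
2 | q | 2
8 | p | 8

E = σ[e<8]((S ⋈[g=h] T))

σ filters on e, owned by the left side.
E' = (σ[e<8](S) ⋈[g=h] T)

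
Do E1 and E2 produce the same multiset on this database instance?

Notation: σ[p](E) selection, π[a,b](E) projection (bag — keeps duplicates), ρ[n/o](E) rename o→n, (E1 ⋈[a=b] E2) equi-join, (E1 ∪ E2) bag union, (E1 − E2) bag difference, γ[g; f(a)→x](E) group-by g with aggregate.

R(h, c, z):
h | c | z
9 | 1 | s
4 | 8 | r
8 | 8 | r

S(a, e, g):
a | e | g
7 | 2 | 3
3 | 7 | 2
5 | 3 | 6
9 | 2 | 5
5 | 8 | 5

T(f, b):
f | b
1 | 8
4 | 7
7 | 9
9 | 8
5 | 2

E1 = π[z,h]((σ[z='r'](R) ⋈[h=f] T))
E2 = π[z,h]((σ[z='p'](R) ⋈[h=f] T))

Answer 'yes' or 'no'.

E1 per-node cardinality:
  R → 3
  σ[z='r'](R) → 2
  T → 5
  (σ[z='r'](R) ⋈[h=f] T) → 1
  π[z,h]((σ[z='r'](R) ⋈[h=f] T)) → 1
E2 per-node cardinality:
  R → 3
  σ[z='p'](R) → 0
  T → 5
  (σ[z='p'](R) ⋈[h=f] T) → 0
  π[z,h]((σ[z='p'](R) ⋈[h=f] T)) → 0

E1 result:
z | h
r | 4
E2 result:
z | h
(0 rows)
Witness: ('r', 4) appears 1× in E1 but 0× in E2.

no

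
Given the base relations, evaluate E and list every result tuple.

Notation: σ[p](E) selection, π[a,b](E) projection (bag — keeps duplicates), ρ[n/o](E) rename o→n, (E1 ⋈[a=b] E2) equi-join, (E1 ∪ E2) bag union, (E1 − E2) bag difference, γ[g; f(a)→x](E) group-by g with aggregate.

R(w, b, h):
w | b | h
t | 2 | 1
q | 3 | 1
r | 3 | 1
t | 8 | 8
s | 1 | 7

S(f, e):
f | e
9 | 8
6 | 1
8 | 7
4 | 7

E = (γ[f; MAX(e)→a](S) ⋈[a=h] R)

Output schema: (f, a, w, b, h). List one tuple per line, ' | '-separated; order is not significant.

Per-node cardinality:
  S → 4
  γ[f; MAX(e)→a](S) → 4
  R → 5
  (γ[f; MAX(e)→a](S) ⋈[a=h] R) → 6

== RESULT ==
f | a | w | b | h
4 | 7 | s | 1 | 7
6 | 1 | q | 3 | 1
6 | 1 | r | 3 | 1
6 | 1 | t | 2 | 1
8 | 7 | s | 1 | 7
9 | 8 | t | 8 | 8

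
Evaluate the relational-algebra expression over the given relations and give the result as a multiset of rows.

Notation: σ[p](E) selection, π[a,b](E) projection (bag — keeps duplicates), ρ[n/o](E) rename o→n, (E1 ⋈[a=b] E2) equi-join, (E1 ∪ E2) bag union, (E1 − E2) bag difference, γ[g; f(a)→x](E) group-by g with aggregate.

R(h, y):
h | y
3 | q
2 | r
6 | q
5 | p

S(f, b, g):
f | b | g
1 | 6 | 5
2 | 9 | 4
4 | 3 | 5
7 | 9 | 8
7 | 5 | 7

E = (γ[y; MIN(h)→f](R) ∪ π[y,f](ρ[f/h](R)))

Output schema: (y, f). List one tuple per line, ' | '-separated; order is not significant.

Row counts bottom-up:
  R → 4
  γ[y; MIN(h)→f](R) → 3
  R → 4
  ρ[f/h](R) → 4
  π[y,f](ρ[f/h](R)) → 4
  (γ[y; MIN(h)→f](R) ∪ π[y,f](ρ[f/h](R))) → 7

== RESULT ==
y | f
p | 5
p | 5
q | 3
q | 3
q | 6
r | 2
r | 2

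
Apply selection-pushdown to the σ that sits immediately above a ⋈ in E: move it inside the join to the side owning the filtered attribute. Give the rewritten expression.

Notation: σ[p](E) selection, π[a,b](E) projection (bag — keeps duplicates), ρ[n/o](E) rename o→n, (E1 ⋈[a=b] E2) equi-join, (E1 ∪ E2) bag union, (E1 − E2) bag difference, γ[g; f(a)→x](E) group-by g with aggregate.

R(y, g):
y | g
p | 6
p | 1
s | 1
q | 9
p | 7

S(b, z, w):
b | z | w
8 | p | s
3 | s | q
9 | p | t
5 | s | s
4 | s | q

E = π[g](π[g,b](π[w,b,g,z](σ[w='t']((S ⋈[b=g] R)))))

σ filters on w, owned by the left side.
E' = π[g](π[g,b](π[w,b,g,z]((σ[w='t'](S) ⋈[b=g] R))))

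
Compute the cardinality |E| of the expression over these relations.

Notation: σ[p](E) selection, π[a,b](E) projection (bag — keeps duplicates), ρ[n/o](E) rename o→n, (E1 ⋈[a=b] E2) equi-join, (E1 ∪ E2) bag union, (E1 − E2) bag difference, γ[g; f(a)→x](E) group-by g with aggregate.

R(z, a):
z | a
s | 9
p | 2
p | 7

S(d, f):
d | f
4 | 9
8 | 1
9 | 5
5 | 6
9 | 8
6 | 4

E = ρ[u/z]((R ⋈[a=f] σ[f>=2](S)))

Per-node cardinality:
  R → 3
  S → 6
  σ[f>=2](S) → 5
  (R ⋈[a=f] σ[f>=2](S)) → 1
  ρ[u/z]((R ⋈[a=f] σ[f>=2](S))) → 1

|E| = 1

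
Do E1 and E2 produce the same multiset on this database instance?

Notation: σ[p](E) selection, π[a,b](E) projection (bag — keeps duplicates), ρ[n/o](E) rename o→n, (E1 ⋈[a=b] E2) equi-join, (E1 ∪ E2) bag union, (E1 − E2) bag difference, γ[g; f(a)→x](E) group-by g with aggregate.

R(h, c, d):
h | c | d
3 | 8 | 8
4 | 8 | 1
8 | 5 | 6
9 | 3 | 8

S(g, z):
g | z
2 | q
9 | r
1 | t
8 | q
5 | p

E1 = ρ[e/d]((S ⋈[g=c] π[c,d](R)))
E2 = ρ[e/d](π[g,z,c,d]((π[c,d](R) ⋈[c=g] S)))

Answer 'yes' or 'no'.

E1 row counts bottom-up:
  S → 5
  R → 4
  π[c,d](R) → 4
  (S ⋈[g=c] π[c,d](R)) → 3
  ρ[e/d]((S ⋈[g=c] π[c,d](R))) → 3
E2 row counts bottom-up:
  R → 4
  π[c,d](R) → 4
  S → 5
  (π[c,d](R) ⋈[c=g] S) → 3
  π[g,z,c,d]((π[c,d](R) ⋈[c=g] S)) → 3
  ρ[e/d](π[g,z,c,d]((π[c,d](R) ⋈[c=g] S))) → 3

E1 and E2 produce the same multiset:
g | z | c | e
5 | p | 5 | 6
8 | q | 8 | 1
8 | q | 8 | 8

yes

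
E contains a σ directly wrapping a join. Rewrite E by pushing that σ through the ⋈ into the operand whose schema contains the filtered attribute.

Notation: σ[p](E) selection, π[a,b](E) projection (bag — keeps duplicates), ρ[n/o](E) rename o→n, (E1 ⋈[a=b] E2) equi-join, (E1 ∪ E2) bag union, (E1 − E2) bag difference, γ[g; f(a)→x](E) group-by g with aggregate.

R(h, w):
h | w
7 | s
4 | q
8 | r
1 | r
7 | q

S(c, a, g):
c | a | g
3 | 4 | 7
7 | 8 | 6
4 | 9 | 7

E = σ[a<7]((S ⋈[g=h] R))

σ filters on a, owned by the left side.
E' = (σ[a<7](S) ⋈[g=h] R)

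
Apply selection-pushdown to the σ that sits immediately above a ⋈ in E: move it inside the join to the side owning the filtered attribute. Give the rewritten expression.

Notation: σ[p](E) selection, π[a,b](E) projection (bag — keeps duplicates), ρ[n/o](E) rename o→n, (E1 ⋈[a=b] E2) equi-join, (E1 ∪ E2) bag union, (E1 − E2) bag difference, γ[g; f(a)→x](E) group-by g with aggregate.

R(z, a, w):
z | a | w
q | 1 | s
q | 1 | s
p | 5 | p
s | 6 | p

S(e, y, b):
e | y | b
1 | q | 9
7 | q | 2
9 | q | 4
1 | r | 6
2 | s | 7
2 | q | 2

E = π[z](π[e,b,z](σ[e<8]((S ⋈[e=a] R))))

σ filters on e, owned by the left side.
E' = π[z](π[e,b,z]((σ[e<8](S) ⋈[e=a] R)))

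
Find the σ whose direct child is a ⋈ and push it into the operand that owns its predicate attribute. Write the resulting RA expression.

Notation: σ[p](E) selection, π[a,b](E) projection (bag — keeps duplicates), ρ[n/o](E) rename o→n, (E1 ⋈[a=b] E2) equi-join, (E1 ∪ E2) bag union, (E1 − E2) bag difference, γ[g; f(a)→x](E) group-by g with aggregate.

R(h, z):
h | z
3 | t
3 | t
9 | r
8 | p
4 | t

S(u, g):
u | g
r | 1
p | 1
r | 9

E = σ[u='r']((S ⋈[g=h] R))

σ filters on u, owned by the left side.
E' = (σ[u='r'](S) ⋈[g=h] R)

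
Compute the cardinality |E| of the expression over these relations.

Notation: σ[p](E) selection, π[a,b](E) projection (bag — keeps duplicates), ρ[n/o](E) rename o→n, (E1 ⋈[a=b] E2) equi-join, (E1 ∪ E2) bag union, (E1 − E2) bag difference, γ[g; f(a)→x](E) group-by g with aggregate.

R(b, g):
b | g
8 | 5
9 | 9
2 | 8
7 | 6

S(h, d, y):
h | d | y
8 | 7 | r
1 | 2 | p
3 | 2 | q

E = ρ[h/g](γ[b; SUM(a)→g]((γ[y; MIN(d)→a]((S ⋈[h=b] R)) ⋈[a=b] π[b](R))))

Subexpression sizes:
  S → 3
  R → 4
  (S ⋈[h=b] R) → 1
  γ[y; MIN(d)→a]((S ⋈[h=b] R)) → 1
  R → 4
  π[b](R) → 4
  (γ[y; MIN(d)→a]((S ⋈[h=b] R)) ⋈[a=b] π[b](R)) → 1
  γ[b; SUM(a)→g]((γ[y; MIN(d)→a]((S ⋈[h=b] R)) ⋈[a=b] π[b](R))) → 1
  ρ[h/g](γ[b; SUM(a)→g]((γ[y; MIN(d)→a]((S ⋈[h=b] R)) ⋈[a=b] π[b](R)))) → 1

|E| = 1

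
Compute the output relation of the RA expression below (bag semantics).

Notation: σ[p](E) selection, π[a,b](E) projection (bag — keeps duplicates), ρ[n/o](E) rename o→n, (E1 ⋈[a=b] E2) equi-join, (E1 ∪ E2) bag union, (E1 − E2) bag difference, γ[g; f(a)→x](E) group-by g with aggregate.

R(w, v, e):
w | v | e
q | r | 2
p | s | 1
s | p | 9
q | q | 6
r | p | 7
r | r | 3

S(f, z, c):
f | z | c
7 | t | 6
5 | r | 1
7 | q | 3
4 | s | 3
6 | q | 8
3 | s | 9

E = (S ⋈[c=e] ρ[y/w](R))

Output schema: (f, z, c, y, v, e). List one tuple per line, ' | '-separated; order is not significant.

Per-node cardinality:
  S → 6
  R → 6
  ρ[y/w](R) → 6
  (S ⋈[c=e] ρ[y/w](R)) → 5

== RESULT ==
f | z | c | y | v | e
3 | s | 9 | s | p | 9
4 | s | 3 | r | r | 3
5 | r | 1 | p | s | 1
7 | q | 3 | r | r | 3
7 | t | 6 | q | q | 6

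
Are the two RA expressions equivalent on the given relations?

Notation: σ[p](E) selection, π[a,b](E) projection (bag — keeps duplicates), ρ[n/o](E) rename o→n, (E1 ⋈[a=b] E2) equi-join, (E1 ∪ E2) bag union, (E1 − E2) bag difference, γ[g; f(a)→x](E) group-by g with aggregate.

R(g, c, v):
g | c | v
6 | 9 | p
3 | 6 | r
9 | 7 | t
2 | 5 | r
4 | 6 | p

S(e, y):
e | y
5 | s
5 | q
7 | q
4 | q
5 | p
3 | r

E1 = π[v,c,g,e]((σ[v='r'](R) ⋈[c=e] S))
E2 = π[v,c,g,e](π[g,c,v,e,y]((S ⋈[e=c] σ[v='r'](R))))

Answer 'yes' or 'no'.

E1 subexpression sizes:
  R → 5
  σ[v='r'](R) → 2
  S → 6
  (σ[v='r'](R) ⋈[c=e] S) → 3
  π[v,c,g,e]((σ[v='r'](R) ⋈[c=e] S)) → 3
E2 subexpression sizes:
  S → 6
  R → 5
  σ[v='r'](R) → 2
  (S ⋈[e=c] σ[v='r'](R)) → 3
  π[g,c,v,e,y]((S ⋈[e=c] σ[v='r'](R))) → 3
  π[v,c,g,e](π[g,c,v,e,y]((S ⋈[e=c] σ[v='r'](R)))) → 3

E1 and E2 produce the same multiset:
v | c | g | e
r | 5 | 2 | 5
r | 5 | 2 | 5
r | 5 | 2 | 5

yes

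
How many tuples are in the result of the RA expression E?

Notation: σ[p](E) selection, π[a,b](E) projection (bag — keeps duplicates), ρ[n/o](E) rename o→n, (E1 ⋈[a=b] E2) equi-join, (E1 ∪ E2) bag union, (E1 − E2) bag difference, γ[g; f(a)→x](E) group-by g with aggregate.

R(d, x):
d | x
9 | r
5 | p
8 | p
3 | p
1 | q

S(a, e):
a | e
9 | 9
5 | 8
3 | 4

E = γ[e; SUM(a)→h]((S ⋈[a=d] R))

Per-node cardinality:
  S → 3
  R → 5
  (S ⋈[a=d] R) → 3
  γ[e; SUM(a)→h]((S ⋈[a=d] R)) → 3

|E| = 3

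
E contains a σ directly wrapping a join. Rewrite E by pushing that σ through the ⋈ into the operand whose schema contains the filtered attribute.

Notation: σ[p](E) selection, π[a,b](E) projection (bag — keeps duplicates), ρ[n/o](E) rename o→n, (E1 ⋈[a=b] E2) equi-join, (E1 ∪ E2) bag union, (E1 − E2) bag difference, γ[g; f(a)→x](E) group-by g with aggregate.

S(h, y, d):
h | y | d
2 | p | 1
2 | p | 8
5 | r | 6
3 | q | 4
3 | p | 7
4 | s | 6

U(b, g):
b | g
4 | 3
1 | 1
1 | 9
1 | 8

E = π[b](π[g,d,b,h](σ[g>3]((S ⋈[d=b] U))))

σ filters on g, owned by the right side.
E' = π[b](π[g,d,b,h]((S ⋈[d=b] σ[g>3](U))))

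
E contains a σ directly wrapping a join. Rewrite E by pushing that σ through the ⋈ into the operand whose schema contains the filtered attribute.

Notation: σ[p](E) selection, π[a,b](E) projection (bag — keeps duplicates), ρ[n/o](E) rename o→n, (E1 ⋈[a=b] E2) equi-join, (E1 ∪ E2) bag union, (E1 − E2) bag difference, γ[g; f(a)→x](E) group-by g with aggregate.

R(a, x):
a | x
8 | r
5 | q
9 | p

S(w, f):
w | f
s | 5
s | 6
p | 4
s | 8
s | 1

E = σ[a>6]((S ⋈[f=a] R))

σ filters on a, owned by the right side.
E' = (S ⋈[f=a] σ[a>6](R))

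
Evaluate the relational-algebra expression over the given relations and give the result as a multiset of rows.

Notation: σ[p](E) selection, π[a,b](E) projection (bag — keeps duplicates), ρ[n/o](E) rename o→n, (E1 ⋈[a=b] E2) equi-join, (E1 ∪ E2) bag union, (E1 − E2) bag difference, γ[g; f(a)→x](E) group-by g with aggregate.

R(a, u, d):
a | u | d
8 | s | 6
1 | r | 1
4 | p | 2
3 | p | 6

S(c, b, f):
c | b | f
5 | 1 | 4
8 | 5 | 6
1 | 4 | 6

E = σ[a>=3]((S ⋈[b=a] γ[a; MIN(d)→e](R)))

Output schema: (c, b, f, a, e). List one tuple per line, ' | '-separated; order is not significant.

Per-node cardinality:
  S → 3
  R → 4
  γ[a; MIN(d)→e](R) → 4
  (S ⋈[b=a] γ[a; MIN(d)→e](R)) → 2
  σ[a>=3]((S ⋈[b=a] γ[a; MIN(d)→e](R))) → 1

== RESULT ==
c | b | f | a | e
1 | 4 | 6 | 4 | 2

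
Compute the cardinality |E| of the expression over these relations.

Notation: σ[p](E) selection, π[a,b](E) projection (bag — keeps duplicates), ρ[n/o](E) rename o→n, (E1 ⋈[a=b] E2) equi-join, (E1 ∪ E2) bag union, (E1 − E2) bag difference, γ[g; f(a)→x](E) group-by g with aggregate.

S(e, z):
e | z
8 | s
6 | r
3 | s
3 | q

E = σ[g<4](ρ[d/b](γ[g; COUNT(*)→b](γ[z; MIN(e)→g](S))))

Per-node cardinality:
  S → 4
  γ[z; MIN(e)→g](S) → 3
  γ[g; COUNT(*)→b](γ[z; MIN(e)→g](S)) → 2
  ρ[d/b](γ[g; COUNT(*)→b](γ[z; MIN(e)→g](S))) → 2
  σ[g<4](ρ[d/b](γ[g; COUNT(*)→b](γ[z; MIN(e)→g](S)))) → 1

|E| = 1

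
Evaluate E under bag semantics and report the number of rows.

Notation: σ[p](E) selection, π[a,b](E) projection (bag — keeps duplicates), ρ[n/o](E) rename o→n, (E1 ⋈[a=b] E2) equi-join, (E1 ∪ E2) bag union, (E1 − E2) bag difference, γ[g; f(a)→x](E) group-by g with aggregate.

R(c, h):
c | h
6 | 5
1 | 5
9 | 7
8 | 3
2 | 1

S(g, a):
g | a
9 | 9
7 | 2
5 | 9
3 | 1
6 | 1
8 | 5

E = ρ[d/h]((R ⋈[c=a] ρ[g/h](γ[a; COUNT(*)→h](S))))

Stepwise |·|:
  R → 5
  S → 6
  γ[a; COUNT(*)→h](S) → 4
  ρ[g/h](γ[a; COUNT(*)→h](S)) → 4
  (R ⋈[c=a] ρ[g/h](γ[a; COUNT(*)→h](S))) → 3
  ρ[d/h]((R ⋈[c=a] ρ[g/h](γ[a; COUNT(*)→h](S)))) → 3

|E| = 3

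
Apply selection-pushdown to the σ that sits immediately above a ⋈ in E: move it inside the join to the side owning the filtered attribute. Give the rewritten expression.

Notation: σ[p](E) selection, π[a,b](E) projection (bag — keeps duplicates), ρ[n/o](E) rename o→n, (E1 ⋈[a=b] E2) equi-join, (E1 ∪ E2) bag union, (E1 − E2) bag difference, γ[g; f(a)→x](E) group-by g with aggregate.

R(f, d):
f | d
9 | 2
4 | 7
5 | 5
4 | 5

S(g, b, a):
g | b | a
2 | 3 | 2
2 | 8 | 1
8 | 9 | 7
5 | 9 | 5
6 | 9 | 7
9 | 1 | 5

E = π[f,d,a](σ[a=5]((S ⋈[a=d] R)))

σ filters on a, owned by the left side.
E' = π[f,d,a]((σ[a=5](S) ⋈[a=d] R))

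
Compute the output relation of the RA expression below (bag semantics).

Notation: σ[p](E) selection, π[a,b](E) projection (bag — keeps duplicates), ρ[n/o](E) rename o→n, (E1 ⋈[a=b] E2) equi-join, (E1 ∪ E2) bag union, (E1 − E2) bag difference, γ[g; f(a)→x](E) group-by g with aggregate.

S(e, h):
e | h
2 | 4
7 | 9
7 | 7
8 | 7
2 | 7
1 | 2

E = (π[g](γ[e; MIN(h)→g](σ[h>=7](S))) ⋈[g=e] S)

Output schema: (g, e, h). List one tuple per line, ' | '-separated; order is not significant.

Subexpression sizes:
  S → 6
  σ[h>=7](S) → 4
  γ[e; MIN(h)→g](σ[h>=7](S)) → 3
  π[g](γ[e; MIN(h)→g](σ[h>=7](S))) → 3
  S → 6
  (π[g](γ[e; MIN(h)→g](σ[h>=7](S))) ⋈[g=e] S) → 6

== RESULT ==
g | e | h
7 | 7 | 7
7 | 7 | 7
7 | 7 | 7
7 | 7 | 9
7 | 7 | 9
7 | 7 | 9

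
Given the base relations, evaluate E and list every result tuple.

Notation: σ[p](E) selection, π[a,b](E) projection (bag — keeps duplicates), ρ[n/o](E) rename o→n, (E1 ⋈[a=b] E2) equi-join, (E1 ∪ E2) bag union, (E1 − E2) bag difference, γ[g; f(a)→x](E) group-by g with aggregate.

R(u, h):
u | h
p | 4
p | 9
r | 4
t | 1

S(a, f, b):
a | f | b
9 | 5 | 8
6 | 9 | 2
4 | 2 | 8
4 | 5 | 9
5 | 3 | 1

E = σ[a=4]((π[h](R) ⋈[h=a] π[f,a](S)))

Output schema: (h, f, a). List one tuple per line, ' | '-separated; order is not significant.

Stepwise |·|:
  R → 4
  π[h](R) → 4
  S → 5
  π[f,a](S) → 5
  (π[h](R) ⋈[h=a] π[f,a](S)) → 5
  σ[a=4]((π[h](R) ⋈[h=a] π[f,a](S))) → 4

== RESULT ==
h | f | a
4 | 2 | 4
4 | 2 | 4
4 | 5 | 4
4 | 5 | 4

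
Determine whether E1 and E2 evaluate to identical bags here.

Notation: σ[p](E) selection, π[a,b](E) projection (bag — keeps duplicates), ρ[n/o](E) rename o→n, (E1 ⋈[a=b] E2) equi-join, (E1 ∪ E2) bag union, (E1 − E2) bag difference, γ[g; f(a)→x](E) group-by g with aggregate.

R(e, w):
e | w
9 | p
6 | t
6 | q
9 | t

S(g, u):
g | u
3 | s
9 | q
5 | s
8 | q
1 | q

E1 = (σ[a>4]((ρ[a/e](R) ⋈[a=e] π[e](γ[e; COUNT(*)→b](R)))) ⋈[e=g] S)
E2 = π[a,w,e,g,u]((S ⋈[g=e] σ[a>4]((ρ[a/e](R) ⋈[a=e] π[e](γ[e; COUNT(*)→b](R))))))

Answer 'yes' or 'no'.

E1 subexpression sizes:
  R → 4
  ρ[a/e](R) → 4
  R → 4
  γ[e; COUNT(*)→b](R) → 2
  π[e](γ[e; COUNT(*)→b](R)) → 2
  (ρ[a/e](R) ⋈[a=e] π[e](γ[e; COUNT(*)→b](R))) → 4
  σ[a>4]((ρ[a/e](R) ⋈[a=e] π[e](γ[e; COUNT(*)→b](R)))) → 4
  S → 5
  (σ[a>4]((ρ[a/e](R) ⋈[a=e] π[e](γ[e; COUNT(*)→b](R)))) ⋈[e=g] S) → 2
E2 subexpression sizes:
  S → 5
  R → 4
  ρ[a/e](R) → 4
  R → 4
  γ[e; COUNT(*)→b](R) → 2
  π[e](γ[e; COUNT(*)→b](R)) → 2
  (ρ[a/e](R) ⋈[a=e] π[e](γ[e; COUNT(*)→b](R))) → 4
  σ[a>4]((ρ[a/e](R) ⋈[a=e] π[e](γ[e; COUNT(*)→b](R)))) → 4
  (S ⋈[g=e] σ[a>4]((ρ[a/e](R) ⋈[a=e] π[e](γ[e; COUNT(*)→b](R))))) → 2
  π[a,w,e,g,u]((S ⋈[g=e] σ[a>4]((ρ[a/e](R) ⋈[a=e] π[e](γ[e; COUNT(*)→b](R)))))) → 2

E1 and E2 produce the same multiset:
a | w | e | g | u
9 | p | 9 | 9 | q
9 | t | 9 | 9 | q

yes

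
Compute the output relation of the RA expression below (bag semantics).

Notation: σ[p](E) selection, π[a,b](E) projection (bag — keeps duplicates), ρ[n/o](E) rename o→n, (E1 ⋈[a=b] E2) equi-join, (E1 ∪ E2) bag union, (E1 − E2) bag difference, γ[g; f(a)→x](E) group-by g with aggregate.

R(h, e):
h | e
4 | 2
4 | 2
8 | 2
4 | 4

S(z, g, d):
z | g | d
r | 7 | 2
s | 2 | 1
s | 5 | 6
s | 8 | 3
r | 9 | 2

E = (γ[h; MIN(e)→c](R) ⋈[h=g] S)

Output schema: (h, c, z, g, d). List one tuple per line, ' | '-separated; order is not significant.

Stepwise |·|:
  R → 4
  γ[h; MIN(e)→c](R) → 2
  S → 5
  (γ[h; MIN(e)→c](R) ⋈[h=g] S) → 1

== RESULT ==
h | c | z | g | d
8 | 2 | s | 8 | 3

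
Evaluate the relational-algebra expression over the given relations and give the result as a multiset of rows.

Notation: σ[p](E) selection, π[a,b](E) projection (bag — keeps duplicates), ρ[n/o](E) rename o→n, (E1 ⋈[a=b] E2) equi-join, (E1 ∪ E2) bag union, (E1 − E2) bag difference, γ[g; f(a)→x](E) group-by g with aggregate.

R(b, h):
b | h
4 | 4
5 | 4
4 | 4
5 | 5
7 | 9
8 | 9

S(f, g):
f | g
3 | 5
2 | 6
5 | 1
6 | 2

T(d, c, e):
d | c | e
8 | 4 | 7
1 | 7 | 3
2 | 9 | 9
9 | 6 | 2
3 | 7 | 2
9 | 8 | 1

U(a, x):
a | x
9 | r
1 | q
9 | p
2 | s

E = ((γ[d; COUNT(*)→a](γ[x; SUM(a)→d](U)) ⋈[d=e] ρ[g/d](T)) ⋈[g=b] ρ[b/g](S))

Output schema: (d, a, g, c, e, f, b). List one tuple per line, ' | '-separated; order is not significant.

Subexpression sizes:
  U → 4
  γ[x; SUM(a)→d](U) → 4
  γ[d; COUNT(*)→a](γ[x; SUM(a)→d](U)) → 3
  T → 6
  ρ[g/d](T) → 6
  (γ[d; COUNT(*)→a](γ[x; SUM(a)→d](U)) ⋈[d=e] ρ[g/d](T)) → 4
  S → 4
  ρ[b/g](S) → 4
  ((γ[d; COUNT(*)→a](γ[x; SUM(a)→d](U)) ⋈[d=e] ρ[g/d](T)) ⋈[g=b] ρ[b/g](S)) → 1

== RESULT ==
d | a | g | c | e | f | b
9 | 2 | 2 | 9 | 9 | 6 | 2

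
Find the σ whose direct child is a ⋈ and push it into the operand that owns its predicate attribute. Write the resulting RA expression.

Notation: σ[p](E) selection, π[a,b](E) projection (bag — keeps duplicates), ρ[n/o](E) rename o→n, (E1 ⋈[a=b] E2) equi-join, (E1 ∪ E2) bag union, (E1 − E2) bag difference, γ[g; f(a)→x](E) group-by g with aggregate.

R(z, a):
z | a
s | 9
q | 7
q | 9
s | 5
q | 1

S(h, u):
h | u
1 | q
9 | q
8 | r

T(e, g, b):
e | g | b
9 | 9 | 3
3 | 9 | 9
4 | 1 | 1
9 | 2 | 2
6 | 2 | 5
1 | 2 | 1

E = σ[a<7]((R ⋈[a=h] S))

σ filters on a, owned by the left side.
E' = (σ[a<7](R) ⋈[a=h] S)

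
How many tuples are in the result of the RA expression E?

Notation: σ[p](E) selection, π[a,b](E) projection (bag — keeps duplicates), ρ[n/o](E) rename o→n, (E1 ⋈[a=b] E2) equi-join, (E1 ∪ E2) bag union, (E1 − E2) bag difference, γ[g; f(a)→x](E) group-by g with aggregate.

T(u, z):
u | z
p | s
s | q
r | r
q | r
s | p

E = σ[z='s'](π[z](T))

Stepwise |·|:
  T → 5
  π[z](T) → 5
  σ[z='s'](π[z](T)) → 1

|E| = 1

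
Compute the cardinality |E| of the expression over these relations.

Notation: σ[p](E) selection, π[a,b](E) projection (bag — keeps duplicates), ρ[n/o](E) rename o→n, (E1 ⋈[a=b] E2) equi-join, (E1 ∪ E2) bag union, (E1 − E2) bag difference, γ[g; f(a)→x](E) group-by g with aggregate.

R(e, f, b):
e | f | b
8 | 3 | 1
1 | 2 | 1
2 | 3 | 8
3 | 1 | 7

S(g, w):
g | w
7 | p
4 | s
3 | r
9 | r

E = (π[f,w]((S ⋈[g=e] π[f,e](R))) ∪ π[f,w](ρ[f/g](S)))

Row counts bottom-up:
  S → 4
  R → 4
  π[f,e](R) → 4
  (S ⋈[g=e] π[f,e](R)) → 1
  π[f,w]((S ⋈[g=e] π[f,e](R))) → 1
  S → 4
  ρ[f/g](S) → 4
  π[f,w](ρ[f/g](S)) → 4
  (π[f,w]((S ⋈[g=e] π[f,e](R))) ∪ π[f,w](ρ[f/g](S))) → 5

|E| = 5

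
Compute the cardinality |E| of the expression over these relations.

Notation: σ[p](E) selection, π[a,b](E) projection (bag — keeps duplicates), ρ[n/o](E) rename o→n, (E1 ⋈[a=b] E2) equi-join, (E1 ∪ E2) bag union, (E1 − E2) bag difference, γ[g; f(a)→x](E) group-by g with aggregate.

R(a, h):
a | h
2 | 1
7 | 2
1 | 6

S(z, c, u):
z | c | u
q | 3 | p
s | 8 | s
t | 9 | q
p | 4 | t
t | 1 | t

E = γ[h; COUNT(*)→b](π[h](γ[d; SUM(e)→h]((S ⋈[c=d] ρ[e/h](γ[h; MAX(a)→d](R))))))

Row counts bottom-up:
  S → 5
  R → 3
  γ[h; MAX(a)→d](R) → 3
  ρ[e/h](γ[h; MAX(a)→d](R)) → 3
  (S ⋈[c=d] ρ[e/h](γ[h; MAX(a)→d](R))) → 1
  γ[d; SUM(e)→h]((S ⋈[c=d] ρ[e/h](γ[h; MAX(a)→d](R)))) → 1
  π[h](γ[d; SUM(e)→h]((S ⋈[c=d] ρ[e/h](γ[h; MAX(a)→d](R))))) → 1
  γ[h; COUNT(*)→b](π[h](γ[d; SUM(e)→h]((S ⋈[c=d] ρ[e/h](γ[h; MAX(a)→d](R)))))) → 1

|E| = 1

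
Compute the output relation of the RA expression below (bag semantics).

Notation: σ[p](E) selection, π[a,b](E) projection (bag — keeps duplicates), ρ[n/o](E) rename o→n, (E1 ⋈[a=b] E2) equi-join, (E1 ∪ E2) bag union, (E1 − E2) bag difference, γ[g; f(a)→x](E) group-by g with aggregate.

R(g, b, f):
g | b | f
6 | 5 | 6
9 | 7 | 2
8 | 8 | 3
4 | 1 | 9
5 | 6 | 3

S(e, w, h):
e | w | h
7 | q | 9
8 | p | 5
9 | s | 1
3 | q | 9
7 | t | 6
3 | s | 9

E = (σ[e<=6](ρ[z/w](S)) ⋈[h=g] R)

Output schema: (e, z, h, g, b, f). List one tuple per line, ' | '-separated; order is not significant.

Per-node cardinality:
  S → 6
  ρ[z/w](S) → 6
  σ[e<=6](ρ[z/w](S)) → 2
  R → 5
  (σ[e<=6](ρ[z/w](S)) ⋈[h=g] R) → 2

== RESULT ==
e | z | h | g | b | f
3 | q | 9 | 9 | 7 | 2
3 | s | 9 | 9 | 7 | 2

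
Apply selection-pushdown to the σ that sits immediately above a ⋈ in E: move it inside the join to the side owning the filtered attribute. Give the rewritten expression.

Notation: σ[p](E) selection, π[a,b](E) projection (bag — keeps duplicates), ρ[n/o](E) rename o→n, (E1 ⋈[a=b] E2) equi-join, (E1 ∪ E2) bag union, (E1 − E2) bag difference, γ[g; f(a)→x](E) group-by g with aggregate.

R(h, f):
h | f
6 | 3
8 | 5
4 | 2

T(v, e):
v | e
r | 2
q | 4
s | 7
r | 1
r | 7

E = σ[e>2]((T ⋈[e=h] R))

σ filters on e, owned by the left side.
E' = (σ[e>2](T) ⋈[e=h] R)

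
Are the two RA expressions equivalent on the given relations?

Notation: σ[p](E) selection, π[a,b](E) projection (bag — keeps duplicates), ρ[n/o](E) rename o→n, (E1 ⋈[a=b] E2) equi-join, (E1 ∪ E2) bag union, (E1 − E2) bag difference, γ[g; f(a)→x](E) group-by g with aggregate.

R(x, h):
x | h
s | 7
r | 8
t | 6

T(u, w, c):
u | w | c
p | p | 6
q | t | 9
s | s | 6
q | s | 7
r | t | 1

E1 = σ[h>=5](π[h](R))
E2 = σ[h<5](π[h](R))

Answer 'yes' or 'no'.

E1 subexpression sizes:
  R → 3
  π[h](R) → 3
  σ[h>=5](π[h](R)) → 3
E2 subexpression sizes:
  R → 3
  π[h](R) → 3
  σ[h<5](π[h](R)) → 0

E1 result:
h
6
7
8
E2 result:
h
(0 rows)
Witness: (6,) appears 1× in E1 but 0× in E2.

no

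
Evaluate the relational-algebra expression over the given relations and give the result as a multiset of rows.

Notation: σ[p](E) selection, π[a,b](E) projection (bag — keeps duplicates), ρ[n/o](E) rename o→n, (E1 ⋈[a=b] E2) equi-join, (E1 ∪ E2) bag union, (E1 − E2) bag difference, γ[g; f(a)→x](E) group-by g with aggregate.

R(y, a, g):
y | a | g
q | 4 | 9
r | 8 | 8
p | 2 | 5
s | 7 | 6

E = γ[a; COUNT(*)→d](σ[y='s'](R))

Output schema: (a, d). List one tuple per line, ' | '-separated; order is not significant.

Subexpression sizes:
  R → 4
  σ[y='s'](R) → 1
  γ[a; COUNT(*)→d](σ[y='s'](R)) → 1

== RESULT ==
a | d
7 | 1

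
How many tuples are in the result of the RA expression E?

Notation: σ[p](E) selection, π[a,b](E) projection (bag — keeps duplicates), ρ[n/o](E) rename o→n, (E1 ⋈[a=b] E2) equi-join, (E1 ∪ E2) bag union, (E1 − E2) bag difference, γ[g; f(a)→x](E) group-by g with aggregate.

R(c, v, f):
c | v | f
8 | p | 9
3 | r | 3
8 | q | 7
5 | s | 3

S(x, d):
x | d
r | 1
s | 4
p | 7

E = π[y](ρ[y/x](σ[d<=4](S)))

Per-node cardinality:
  S → 3
  σ[d<=4](S) → 2
  ρ[y/x](σ[d<=4](S)) → 2
  π[y](ρ[y/x](σ[d<=4](S))) → 2

|E| = 2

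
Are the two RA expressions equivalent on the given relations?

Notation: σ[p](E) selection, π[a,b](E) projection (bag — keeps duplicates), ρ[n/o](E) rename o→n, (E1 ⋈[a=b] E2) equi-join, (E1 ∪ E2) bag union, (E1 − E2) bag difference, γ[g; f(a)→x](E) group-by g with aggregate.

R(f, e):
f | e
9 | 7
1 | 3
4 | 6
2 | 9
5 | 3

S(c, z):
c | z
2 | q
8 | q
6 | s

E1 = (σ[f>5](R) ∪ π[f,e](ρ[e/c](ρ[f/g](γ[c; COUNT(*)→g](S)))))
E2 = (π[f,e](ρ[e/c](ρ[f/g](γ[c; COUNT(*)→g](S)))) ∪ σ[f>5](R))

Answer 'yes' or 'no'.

E1 row counts bottom-up:
  R → 5
  σ[f>5](R) → 1
  S → 3
  γ[c; COUNT(*)→g](S) → 3
  ρ[f/g](γ[c; COUNT(*)→g](S)) → 3
  ρ[e/c](ρ[f/g](γ[c; COUNT(*)→g](S))) → 3
  π[f,e](ρ[e/c](ρ[f/g](γ[c; COUNT(*)→g](S)))) → 3
  (σ[f>5](R) ∪ π[f,e](ρ[e/c](ρ[f/g](γ[c; COUNT(*)→g](S))))) → 4
E2 row counts bottom-up:
  S → 3
  γ[c; COUNT(*)→g](S) → 3
  ρ[f/g](γ[c; COUNT(*)→g](S)) → 3
  ρ[e/c](ρ[f/g](γ[c; COUNT(*)→g](S))) → 3
  π[f,e](ρ[e/c](ρ[f/g](γ[c; COUNT(*)→g](S)))) → 3
  R → 5
  σ[f>5](R) → 1
  (π[f,e](ρ[e/c](ρ[f/g](γ[c; COUNT(*)→g](S)))) ∪ σ[f>5](R)) → 4

E1 and E2 produce the same multiset:
f | e
1 | 2
1 | 6
1 | 8
9 | 7

yes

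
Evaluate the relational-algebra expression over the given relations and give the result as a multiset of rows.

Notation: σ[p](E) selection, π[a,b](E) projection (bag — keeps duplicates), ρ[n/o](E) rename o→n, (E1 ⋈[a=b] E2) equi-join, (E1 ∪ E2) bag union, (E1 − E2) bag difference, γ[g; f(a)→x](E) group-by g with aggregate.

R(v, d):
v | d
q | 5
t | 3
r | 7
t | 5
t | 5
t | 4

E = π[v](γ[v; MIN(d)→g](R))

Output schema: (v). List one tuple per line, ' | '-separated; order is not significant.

Row counts bottom-up:
  R → 6
  γ[v; MIN(d)→g](R) → 3
  π[v](γ[v; MIN(d)→g](R)) → 3

== RESULT ==
v
q
r
t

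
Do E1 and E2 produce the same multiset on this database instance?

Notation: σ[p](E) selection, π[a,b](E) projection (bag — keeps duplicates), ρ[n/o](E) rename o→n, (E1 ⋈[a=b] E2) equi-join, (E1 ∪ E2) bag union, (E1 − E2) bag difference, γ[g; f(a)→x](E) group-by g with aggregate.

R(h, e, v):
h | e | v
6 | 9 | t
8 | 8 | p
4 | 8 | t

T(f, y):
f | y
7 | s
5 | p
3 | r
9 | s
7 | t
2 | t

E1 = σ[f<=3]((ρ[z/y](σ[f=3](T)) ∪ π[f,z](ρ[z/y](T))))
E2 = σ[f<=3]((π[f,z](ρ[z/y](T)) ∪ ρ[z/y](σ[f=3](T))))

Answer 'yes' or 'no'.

E1 row counts bottom-up:
  T → 6
  σ[f=3](T) → 1
  ρ[z/y](σ[f=3](T)) → 1
  T → 6
  ρ[z/y](T) → 6
  π[f,z](ρ[z/y](T)) → 6
  (ρ[z/y](σ[f=3](T)) ∪ π[f,z](ρ[z/y](T))) → 7
  σ[f<=3]((ρ[z/y](σ[f=3](T)) ∪ π[f,z](ρ[z/y](T)))) → 3
E2 row counts bottom-up:
  T → 6
  ρ[z/y](T) → 6
  π[f,z](ρ[z/y](T)) → 6
  T → 6
  σ[f=3](T) → 1
  ρ[z/y](σ[f=3](T)) → 1
  (π[f,z](ρ[z/y](T)) ∪ ρ[z/y](σ[f=3](T))) → 7
  σ[f<=3]((π[f,z](ρ[z/y](T)) ∪ ρ[z/y](σ[f=3](T)))) → 3

E1 and E2 produce the same multiset:
f | z
2 | t
3 | r
3 | r

yes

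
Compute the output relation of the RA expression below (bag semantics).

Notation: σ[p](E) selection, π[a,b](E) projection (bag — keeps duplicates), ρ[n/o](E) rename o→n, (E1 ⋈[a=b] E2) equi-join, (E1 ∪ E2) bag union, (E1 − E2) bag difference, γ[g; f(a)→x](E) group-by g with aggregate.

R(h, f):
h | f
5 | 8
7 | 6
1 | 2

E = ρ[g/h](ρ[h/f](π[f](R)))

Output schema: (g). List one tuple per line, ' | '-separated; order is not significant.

Subexpression sizes:
  R → 3
  π[f](R) → 3
  ρ[h/f](π[f](R)) → 3
  ρ[g/h](ρ[h/f](π[f](R))) → 3

== RESULT ==
g
2
6
8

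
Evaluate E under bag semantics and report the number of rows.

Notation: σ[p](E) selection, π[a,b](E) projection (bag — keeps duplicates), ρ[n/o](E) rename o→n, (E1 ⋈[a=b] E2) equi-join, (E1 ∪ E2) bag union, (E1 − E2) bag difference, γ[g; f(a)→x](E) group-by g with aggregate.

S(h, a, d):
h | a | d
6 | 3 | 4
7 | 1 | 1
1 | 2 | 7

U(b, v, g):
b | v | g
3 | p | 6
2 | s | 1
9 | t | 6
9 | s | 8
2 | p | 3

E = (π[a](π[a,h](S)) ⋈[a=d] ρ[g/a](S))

Stepwise |·|:
  S → 3
  π[a,h](S) → 3
  π[a](π[a,h](S)) → 3
  S → 3
  ρ[g/a](S) → 3
  (π[a](π[a,h](S)) ⋈[a=d] ρ[g/a](S)) → 1

|E| = 1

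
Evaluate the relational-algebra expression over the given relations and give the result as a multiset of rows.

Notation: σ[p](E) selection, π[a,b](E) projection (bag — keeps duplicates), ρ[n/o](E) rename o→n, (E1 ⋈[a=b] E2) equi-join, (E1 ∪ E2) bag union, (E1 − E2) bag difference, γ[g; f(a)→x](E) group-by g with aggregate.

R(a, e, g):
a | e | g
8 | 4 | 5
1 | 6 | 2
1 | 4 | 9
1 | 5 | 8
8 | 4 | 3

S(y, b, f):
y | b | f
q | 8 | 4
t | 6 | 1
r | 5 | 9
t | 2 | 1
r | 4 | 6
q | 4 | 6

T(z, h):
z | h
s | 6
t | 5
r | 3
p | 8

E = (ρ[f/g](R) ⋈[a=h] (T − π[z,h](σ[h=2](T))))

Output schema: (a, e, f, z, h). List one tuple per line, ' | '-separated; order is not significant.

Row counts bottom-up:
  R → 5
  ρ[f/g](R) → 5
  T → 4
  T → 4
  σ[h=2](T) → 0
  π[z,h](σ[h=2](T)) → 0
  (T − π[z,h](σ[h=2](T))) → 4
  (ρ[f/g](R) ⋈[a=h] (T − π[z,h](σ[h=2](T)))) → 2

== RESULT ==
a | e | f | z | h
8 | 4 | 3 | p | 8
8 | 4 | 5 | p | 8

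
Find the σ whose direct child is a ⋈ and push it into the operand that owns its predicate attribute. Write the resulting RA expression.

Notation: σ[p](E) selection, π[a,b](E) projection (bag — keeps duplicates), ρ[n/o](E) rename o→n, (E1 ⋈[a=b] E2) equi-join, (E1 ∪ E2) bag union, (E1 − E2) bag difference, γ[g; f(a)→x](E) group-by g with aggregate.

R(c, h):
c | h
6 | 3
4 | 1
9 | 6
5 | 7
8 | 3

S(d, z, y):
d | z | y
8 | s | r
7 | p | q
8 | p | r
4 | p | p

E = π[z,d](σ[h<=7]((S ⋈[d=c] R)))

σ filters on h, owned by the right side.
E' = π[z,d]((S ⋈[d=c] σ[h<=7](R)))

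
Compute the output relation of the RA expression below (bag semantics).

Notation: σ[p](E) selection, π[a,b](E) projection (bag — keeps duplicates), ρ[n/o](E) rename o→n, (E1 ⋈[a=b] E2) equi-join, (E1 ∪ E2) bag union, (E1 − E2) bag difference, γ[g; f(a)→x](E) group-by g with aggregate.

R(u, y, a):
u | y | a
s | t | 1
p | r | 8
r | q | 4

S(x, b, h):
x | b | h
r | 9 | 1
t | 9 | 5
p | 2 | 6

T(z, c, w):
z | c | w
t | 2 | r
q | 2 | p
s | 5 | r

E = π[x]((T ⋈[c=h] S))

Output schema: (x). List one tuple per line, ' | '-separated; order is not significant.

Stepwise |·|:
  T → 3
  S → 3
  (T ⋈[c=h] S) → 1
  π[x]((T ⋈[c=h] S)) → 1

== RESULT ==
x
t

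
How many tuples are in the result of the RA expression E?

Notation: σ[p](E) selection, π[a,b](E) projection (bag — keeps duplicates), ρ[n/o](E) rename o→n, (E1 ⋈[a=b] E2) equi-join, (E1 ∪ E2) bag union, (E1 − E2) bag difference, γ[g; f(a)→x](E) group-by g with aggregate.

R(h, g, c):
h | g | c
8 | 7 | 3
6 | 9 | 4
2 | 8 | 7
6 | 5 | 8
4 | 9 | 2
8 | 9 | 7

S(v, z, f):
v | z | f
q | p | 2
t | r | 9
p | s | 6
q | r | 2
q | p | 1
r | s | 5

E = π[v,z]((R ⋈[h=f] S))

Subexpression sizes:
  R → 6
  S → 6
  (R ⋈[h=f] S) → 4
  π[v,z]((R ⋈[h=f] S)) → 4

|E| = 4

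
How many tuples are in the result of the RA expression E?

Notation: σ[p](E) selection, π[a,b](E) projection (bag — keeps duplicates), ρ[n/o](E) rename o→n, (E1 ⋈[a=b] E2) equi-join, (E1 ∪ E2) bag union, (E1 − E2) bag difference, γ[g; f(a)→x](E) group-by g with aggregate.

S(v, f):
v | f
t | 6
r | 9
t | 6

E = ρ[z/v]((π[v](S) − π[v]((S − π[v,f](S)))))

Stepwise |·|:
  S → 3
  π[v](S) → 3
  S → 3
  S → 3
  π[v,f](S) → 3
  (S − π[v,f](S)) → 0
  π[v]((S − π[v,f](S))) → 0
  (π[v](S) − π[v]((S − π[v,f](S)))) → 3
  ρ[z/v]((π[v](S) − π[v]((S − π[v,f](S))))) → 3

|E| = 3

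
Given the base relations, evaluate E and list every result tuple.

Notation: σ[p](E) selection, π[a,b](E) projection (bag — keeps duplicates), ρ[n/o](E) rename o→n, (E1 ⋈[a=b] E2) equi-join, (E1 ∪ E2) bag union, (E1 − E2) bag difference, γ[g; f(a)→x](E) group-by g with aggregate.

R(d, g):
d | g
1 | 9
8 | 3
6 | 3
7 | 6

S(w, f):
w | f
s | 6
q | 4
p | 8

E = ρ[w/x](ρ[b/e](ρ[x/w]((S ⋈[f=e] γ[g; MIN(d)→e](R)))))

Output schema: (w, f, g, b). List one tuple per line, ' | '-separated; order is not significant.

Row counts bottom-up:
  S → 3
  R → 4
  γ[g; MIN(d)→e](R) → 3
  (S ⋈[f=e] γ[g; MIN(d)→e](R)) → 1
  ρ[x/w]((S ⋈[f=e] γ[g; MIN(d)→e](R))) → 1
  ρ[b/e](ρ[x/w]((S ⋈[f=e] γ[g; MIN(d)→e](R)))) → 1
  ρ[w/x](ρ[b/e](ρ[x/w]((S ⋈[f=e] γ[g; MIN(d)→e](R))))) → 1

== RESULT ==
w | f | g | b
s | 6 | 3 | 6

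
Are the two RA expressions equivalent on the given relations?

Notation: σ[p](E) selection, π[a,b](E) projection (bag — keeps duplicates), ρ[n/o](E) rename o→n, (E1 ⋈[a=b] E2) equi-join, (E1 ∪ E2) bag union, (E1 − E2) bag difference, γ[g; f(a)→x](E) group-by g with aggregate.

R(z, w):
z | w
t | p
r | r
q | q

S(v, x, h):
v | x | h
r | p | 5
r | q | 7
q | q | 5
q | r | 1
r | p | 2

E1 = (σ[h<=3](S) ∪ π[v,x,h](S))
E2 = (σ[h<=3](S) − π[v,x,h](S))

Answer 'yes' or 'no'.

E1 per-node cardinality:
  S → 5
  σ[h<=3](S) → 2
  S → 5
  π[v,x,h](S) → 5
  (σ[h<=3](S) ∪ π[v,x,h](S)) → 7
E2 per-node cardinality:
  S → 5
  σ[h<=3](S) → 2
  S → 5
  π[v,x,h](S) → 5
  (σ[h<=3](S) − π[v,x,h](S)) → 0

E1 result:
v | x | h
q | q | 5
q | r | 1
q | r | 1
r | p | 2
r | p | 2
r | p | 5
r | q | 7
E2 result:
v | x | h
(0 rows)
Witness: ('r', 'p', 5) appears 1× in E1 but 0× in E2.

no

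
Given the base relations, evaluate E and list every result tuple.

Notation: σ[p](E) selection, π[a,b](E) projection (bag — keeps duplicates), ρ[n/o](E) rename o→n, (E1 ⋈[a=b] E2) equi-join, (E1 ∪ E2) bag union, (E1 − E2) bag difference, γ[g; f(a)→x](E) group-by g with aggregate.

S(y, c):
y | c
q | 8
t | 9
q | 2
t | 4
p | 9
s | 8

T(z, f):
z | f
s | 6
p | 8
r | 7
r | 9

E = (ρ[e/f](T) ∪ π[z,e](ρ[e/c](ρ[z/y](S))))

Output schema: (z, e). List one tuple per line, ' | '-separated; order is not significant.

Subexpression sizes:
  T → 4
  ρ[e/f](T) → 4
  S → 6
  ρ[z/y](S) → 6
  ρ[e/c](ρ[z/y](S)) → 6
  π[z,e](ρ[e/c](ρ[z/y](S))) → 6
  (ρ[e/f](T) ∪ π[z,e](ρ[e/c](ρ[z/y](S)))) → 10

== RESULT ==
z | e
p | 8
p | 9
q | 2
q | 8
r | 7
r | 9
s | 6
s | 8
t | 4
t | 9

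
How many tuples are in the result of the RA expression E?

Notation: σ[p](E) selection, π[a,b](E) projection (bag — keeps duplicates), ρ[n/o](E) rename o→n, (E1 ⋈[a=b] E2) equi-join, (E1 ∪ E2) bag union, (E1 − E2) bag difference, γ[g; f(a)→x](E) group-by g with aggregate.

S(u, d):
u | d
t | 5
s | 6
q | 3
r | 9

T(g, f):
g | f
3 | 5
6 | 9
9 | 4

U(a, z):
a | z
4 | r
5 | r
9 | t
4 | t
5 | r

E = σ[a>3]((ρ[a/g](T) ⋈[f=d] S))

Row counts bottom-up:
  T → 3
  ρ[a/g](T) → 3
  S → 4
  (ρ[a/g](T) ⋈[f=d] S) → 2
  σ[a>3]((ρ[a/g](T) ⋈[f=d] S)) → 1

|E| = 1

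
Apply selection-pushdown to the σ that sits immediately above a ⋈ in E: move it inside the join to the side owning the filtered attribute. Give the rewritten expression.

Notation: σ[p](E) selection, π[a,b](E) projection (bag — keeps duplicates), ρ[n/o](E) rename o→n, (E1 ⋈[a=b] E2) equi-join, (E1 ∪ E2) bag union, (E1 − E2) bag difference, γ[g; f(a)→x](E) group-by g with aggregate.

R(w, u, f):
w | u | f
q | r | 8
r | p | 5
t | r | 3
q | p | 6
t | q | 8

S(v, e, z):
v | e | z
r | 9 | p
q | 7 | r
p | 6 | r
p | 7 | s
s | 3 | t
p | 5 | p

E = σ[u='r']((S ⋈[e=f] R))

σ filters on u, owned by the right side.
E' = (S ⋈[e=f] σ[u='r'](R))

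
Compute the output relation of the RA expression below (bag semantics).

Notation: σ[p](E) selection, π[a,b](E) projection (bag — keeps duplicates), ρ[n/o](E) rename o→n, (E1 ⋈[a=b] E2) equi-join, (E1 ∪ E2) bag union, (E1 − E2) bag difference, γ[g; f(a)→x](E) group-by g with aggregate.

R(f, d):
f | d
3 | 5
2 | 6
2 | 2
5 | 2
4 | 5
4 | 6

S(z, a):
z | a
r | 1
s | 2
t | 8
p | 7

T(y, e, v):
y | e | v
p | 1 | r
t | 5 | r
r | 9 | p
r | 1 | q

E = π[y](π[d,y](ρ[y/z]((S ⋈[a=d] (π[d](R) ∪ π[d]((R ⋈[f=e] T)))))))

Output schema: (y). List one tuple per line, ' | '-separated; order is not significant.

Per-node cardinality:
  S → 4
  R → 6
  π[d](R) → 6
  R → 6
  T → 4
  (R ⋈[f=e] T) → 1
  π[d]((R ⋈[f=e] T)) → 1
  (π[d](R) ∪ π[d]((R ⋈[f=e] T))) → 7
  (S ⋈[a=d] (π[d](R) ∪ π[d]((R ⋈[f=e] T)))) → 3
  ρ[y/z]((S ⋈[a=d] (π[d](R) ∪ π[d]((R ⋈[f=e] T))))) → 3
  π[d,y](ρ[y/z]((S ⋈[a=d] (π[d](R) ∪ π[d]((R ⋈[f=e] T)))))) → 3
  π[y](π[d,y](ρ[y/z]((S ⋈[a=d] (π[d](R) ∪ π[d]((R ⋈[f=e] T))))))) → 3

== RESULT ==
y
s
s
s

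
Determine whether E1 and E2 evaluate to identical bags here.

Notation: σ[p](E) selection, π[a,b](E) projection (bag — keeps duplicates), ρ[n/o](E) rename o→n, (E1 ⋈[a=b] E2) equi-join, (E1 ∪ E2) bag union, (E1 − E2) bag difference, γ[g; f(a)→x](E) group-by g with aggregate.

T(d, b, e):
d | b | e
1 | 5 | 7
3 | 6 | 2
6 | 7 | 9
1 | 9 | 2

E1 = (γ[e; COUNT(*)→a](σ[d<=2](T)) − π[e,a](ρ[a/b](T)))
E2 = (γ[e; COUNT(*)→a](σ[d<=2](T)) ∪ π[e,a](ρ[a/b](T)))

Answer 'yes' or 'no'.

E1 row counts bottom-up:
  T → 4
  σ[d<=2](T) → 2
  γ[e; COUNT(*)→a](σ[d<=2](T)) → 2
  T → 4
  ρ[a/b](T) → 4
  π[e,a](ρ[a/b](T)) → 4
  (γ[e; COUNT(*)→a](σ[d<=2](T)) − π[e,a](ρ[a/b](T))) → 2
E2 row counts bottom-up:
  T → 4
  σ[d<=2](T) → 2
  γ[e; COUNT(*)→a](σ[d<=2](T)) → 2
  T → 4
  ρ[a/b](T) → 4
  π[e,a](ρ[a/b](T)) → 4
  (γ[e; COUNT(*)→a](σ[d<=2](T)) ∪ π[e,a](ρ[a/b](T))) → 6

E1 result:
e | a
2 | 1
7 | 1
E2 result:
e | a
2 | 1
2 | 6
2 | 9
7 | 1
7 | 5
9 | 7
Witness: (2, 9) appears 0× in E1 but 1× in E2.

no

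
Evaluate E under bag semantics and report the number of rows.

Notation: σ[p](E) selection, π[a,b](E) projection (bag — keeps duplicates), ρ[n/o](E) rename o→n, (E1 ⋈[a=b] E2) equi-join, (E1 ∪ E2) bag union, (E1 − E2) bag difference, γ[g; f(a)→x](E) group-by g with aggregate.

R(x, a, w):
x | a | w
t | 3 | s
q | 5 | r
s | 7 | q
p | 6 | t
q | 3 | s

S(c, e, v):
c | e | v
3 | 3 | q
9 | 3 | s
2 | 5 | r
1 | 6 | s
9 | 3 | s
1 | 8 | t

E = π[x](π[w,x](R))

Per-node cardinality:
  R → 5
  π[w,x](R) → 5
  π[x](π[w,x](R)) → 5

|E| = 5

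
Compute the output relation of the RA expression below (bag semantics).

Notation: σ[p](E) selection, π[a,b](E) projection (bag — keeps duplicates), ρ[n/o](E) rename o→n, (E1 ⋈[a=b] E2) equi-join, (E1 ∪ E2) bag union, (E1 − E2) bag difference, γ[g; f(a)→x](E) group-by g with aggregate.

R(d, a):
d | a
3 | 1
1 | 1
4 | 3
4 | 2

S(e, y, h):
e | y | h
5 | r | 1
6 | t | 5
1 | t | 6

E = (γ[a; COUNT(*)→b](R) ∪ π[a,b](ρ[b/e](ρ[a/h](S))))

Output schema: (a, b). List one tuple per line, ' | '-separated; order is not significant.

Subexpression sizes:
  R → 4
  γ[a; COUNT(*)→b](R) → 3
  S → 3
  ρ[a/h](S) → 3
  ρ[b/e](ρ[a/h](S)) → 3
  π[a,b](ρ[b/e](ρ[a/h](S))) → 3
  (γ[a; COUNT(*)→b](R) ∪ π[a,b](ρ[b/e](ρ[a/h](S)))) → 6

== RESULT ==
a | b
1 | 2
1 | 5
2 | 1
3 | 1
5 | 6
6 | 1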